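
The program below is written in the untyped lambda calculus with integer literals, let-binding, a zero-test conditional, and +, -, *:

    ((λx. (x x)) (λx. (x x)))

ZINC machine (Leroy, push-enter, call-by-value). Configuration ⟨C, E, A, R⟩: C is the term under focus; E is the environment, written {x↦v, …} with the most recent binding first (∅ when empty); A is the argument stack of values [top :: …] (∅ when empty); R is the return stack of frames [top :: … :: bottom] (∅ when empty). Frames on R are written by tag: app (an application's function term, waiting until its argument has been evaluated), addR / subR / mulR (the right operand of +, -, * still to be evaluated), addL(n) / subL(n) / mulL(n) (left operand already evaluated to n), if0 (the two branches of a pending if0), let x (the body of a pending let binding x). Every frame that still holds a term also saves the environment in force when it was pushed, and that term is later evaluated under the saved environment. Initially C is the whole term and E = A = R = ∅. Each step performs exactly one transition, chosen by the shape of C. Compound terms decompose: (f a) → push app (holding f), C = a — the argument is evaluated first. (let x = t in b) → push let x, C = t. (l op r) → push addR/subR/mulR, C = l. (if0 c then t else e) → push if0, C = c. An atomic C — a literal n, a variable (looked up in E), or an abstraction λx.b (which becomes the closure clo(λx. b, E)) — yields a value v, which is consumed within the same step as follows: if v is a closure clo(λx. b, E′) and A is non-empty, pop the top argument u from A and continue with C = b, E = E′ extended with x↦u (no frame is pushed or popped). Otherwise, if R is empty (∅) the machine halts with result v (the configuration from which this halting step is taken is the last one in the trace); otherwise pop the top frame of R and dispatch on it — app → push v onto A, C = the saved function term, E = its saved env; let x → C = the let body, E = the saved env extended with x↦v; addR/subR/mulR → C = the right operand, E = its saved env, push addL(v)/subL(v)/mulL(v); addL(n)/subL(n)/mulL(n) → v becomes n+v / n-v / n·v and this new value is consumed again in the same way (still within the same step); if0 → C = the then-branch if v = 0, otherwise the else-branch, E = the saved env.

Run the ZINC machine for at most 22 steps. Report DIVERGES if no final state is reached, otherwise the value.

Answer: DIVERGES (no final state within 22 steps)

Derivation:
[0] ⟨C=((λx. (x x)) (λx. (x x))); E=∅; A=∅; R=∅⟩
[1] ⟨C=(λx. (x x)); E=∅; A=∅; R=[app]⟩
[2] ⟨C=(λx. (x x)); E=∅; A=[clo(λx. (x x), ∅)]; R=∅⟩
[3] ⟨C=(x x); E={x↦clo(λx. (x x), ∅)}; A=∅; R=∅⟩
[4] ⟨C=x; E={x↦clo(λx. (x x), ∅)}; A=∅; R=[app]⟩
[5] ⟨C=x; E={x↦clo(λx. (x x), ∅)}; A=[clo(λx. (x x), ∅)]; R=∅⟩
… configuration repeats with period 3 (steps 3–5 recur indefinitely) …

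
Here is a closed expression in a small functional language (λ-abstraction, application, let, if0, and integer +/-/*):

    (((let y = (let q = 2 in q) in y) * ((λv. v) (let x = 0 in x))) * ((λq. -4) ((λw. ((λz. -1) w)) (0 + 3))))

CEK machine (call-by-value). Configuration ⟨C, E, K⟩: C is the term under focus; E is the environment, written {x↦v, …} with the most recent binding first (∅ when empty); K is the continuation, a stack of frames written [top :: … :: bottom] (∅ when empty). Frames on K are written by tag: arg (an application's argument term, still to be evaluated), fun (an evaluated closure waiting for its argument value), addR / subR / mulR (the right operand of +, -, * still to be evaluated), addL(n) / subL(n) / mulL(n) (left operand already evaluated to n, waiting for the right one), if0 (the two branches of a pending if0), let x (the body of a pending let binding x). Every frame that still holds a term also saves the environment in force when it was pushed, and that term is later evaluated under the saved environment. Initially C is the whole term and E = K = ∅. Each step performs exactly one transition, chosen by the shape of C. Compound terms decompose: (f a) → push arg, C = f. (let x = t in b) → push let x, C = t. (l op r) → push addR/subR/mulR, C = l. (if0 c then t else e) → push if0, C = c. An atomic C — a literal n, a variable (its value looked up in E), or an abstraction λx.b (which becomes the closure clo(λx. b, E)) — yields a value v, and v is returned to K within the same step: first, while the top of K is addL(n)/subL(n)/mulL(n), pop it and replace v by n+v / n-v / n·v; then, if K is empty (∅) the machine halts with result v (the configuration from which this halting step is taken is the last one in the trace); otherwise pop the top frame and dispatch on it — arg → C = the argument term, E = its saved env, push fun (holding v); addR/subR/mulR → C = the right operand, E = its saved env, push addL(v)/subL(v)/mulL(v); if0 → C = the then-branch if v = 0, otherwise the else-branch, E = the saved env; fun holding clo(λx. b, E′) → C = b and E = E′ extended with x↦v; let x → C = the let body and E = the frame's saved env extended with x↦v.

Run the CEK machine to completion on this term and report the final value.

[0] [C=(((let y = (let q = 2 in q) in y) * ((λv. v) (let x = 0 in x))) * ((λq. -4) ((λw. ((λz. -1) w)) (0 + 3)))) | E=∅ | K=∅]
[1] [C=((let y = (let q = 2 in q) in y) * ((λv. v) (let x = 0 in x))) | E=∅ | K=[mulR]]
[2] [C=(let y = (let q = 2 in q) in y) | E=∅ | K=[mulR :: mulR]]
[3] [C=(let q = 2 in q) | E=∅ | K=[let y :: mulR :: mulR]]
[4] [C=2 | E=∅ | K=[let q :: let y :: mulR :: mulR]]
[5] [C=q | E={q↦2} | K=[let y :: mulR :: mulR]]
[6] [C=y | E={y↦2} | K=[mulR :: mulR]]
[7] [C=((λv. v) (let x = 0 in x)) | E=∅ | K=[mulL(2) :: mulR]]
[8] [C=(λv. v) | E=∅ | K=[arg :: mulL(2) :: mulR]]
[9] [C=(let x = 0 in x) | E=∅ | K=[fun :: mulL(2) :: mulR]]
[10] [C=0 | E=∅ | K=[let x :: fun :: mulL(2) :: mulR]]
[11] [C=x | E={x↦0} | K=[fun :: mulL(2) :: mulR]]
[12] [C=v | E={v↦0} | K=[mulL(2) :: mulR]]
[13] [C=((λq. -4) ((λw. ((λz. -1) w)) (0 + 3))) | E=∅ | K=[mulL(0)]]
[14] [C=(λq. -4) | E=∅ | K=[arg :: mulL(0)]]
[15] [C=((λw. ((λz. -1) w)) (0 + 3)) | E=∅ | K=[fun :: mulL(0)]]
[16] [C=(λw. ((λz. -1) w)) | E=∅ | K=[arg :: fun :: mulL(0)]]
[17] [C=(0 + 3) | E=∅ | K=[fun :: fun :: mulL(0)]]
[18] [C=0 | E=∅ | K=[addR :: fun :: fun :: mulL(0)]]
[19] [C=3 | E=∅ | K=[addL(0) :: fun :: fun :: mulL(0)]]
[20] [C=((λz. -1) w) | E={w↦3} | K=[fun :: mulL(0)]]
[21] [C=(λz. -1) | E={w↦3} | K=[arg :: fun :: mulL(0)]]
[22] [C=w | E={w↦3} | K=[fun :: fun :: mulL(0)]]
[23] [C=-1 | E={z↦3, w↦3} | K=[fun :: mulL(0)]]
[24] [C=-4 | E={q↦-1} | K=[mulL(0)]]
→ final value 0

Answer: 0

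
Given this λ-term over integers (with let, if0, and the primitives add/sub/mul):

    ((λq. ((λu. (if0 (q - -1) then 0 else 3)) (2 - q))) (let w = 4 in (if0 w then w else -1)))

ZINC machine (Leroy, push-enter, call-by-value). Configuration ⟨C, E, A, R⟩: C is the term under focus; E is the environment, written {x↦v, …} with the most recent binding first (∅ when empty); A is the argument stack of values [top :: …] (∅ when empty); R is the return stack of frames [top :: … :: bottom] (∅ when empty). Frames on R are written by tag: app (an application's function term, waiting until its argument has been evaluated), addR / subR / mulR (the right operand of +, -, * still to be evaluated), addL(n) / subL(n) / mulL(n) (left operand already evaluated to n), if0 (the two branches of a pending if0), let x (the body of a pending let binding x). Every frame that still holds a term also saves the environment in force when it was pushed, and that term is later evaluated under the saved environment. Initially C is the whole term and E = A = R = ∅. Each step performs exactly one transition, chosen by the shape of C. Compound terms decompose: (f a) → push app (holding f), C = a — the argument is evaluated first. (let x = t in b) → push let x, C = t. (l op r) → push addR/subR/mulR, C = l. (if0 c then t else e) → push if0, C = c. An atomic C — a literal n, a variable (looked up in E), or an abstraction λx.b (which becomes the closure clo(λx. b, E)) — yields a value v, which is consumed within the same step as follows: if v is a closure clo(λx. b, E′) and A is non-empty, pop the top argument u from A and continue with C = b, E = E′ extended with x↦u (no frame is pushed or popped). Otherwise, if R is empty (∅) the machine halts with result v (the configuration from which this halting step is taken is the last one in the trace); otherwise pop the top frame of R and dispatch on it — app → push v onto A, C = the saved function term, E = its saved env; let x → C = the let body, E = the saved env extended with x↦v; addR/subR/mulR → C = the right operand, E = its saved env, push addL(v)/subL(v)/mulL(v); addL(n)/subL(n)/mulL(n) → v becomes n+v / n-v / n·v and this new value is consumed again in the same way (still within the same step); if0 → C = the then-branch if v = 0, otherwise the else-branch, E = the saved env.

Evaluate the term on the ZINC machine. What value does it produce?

t=0: ⟨C=((λq. ((λu. (if0 (q - -1) then 0 else 3)) (2 - q))) (let w = 4 in (if0 w then w else -1))); E=∅; A=∅; R=∅⟩
t=1: ⟨C=(let w = 4 in (if0 w then w else -1)); E=∅; A=∅; R=[app]⟩
t=2: ⟨C=4; E=∅; A=∅; R=[let w :: app]⟩
t=3: ⟨C=(if0 w then w else -1); E={w↦4}; A=∅; R=[app]⟩
t=4: ⟨C=w; E={w↦4}; A=∅; R=[if0 :: app]⟩
t=5: ⟨C=-1; E={w↦4}; A=∅; R=[app]⟩
t=6: ⟨C=(λq. ((λu. (if0 (q - -1) then 0 else 3)) (2 - q))); E=∅; A=[-1]; R=∅⟩
t=7: ⟨C=((λu. (if0 (q - -1) then 0 else 3)) (2 - q)); E={q↦-1}; A=∅; R=∅⟩
t=8: ⟨C=(2 - q); E={q↦-1}; A=∅; R=[app]⟩
t=9: ⟨C=2; E={q↦-1}; A=∅; R=[subR :: app]⟩
t=10: ⟨C=q; E={q↦-1}; A=∅; R=[subL(2) :: app]⟩
t=11: ⟨C=(λu. (if0 (q - -1) then 0 else 3)); E={q↦-1}; A=[3]; R=∅⟩
t=12: ⟨C=(if0 (q - -1) then 0 else 3); E={u↦3, q↦-1}; A=∅; R=∅⟩
t=13: ⟨C=(q - -1); E={u↦3, q↦-1}; A=∅; R=[if0]⟩
t=14: ⟨C=q; E={u↦3, q↦-1}; A=∅; R=[subR :: if0]⟩
t=15: ⟨C=-1; E={u↦3, q↦-1}; A=∅; R=[subL(-1) :: if0]⟩
t=16: ⟨C=0; E={u↦3, q↦-1}; A=∅; R=∅⟩
→ final value 0

Answer: 0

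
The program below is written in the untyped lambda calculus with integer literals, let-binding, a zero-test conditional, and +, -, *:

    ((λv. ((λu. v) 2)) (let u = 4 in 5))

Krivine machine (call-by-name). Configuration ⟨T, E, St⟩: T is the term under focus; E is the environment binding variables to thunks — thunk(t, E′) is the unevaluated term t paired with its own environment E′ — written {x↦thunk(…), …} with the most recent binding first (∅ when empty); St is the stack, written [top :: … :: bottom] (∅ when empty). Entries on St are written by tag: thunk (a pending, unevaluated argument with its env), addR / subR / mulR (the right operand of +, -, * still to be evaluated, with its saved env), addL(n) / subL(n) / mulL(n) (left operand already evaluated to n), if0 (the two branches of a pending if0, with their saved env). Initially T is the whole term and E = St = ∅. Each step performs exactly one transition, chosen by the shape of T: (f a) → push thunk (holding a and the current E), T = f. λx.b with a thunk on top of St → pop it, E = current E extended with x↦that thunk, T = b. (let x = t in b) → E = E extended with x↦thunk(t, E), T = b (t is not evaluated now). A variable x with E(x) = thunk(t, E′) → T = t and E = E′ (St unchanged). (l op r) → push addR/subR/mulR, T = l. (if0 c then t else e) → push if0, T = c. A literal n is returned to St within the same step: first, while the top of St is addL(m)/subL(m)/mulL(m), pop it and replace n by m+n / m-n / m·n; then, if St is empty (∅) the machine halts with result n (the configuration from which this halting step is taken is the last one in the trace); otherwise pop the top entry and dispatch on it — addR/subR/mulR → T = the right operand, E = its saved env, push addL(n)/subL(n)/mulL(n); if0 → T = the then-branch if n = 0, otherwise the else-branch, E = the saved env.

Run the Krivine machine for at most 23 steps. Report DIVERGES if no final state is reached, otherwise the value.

Answer: 5

Derivation:
step 0: <T=((λv. ((λu. v) 2)) (let u = 4 in 5)), E=∅, St=∅>
step 1: <T=(λv. ((λu. v) 2)), E=∅, St=[thunk]>
step 2: <T=((λu. v) 2), E={v↦thunk((let u = 4 in 5), ∅)}, St=∅>
step 3: <T=(λu. v), E={v↦thunk((let u = 4 in 5), ∅)}, St=[thunk]>
step 4: <T=v, E={u↦thunk(2, {v↦thunk((let u = 4 in 5), ∅)}), v↦thunk((let u = 4 in 5), ∅)}, St=∅>
step 5: <T=(let u = 4 in 5), E=∅, St=∅>
step 6: <T=5, E={u↦thunk(4, ∅)}, St=∅>
→ final value 5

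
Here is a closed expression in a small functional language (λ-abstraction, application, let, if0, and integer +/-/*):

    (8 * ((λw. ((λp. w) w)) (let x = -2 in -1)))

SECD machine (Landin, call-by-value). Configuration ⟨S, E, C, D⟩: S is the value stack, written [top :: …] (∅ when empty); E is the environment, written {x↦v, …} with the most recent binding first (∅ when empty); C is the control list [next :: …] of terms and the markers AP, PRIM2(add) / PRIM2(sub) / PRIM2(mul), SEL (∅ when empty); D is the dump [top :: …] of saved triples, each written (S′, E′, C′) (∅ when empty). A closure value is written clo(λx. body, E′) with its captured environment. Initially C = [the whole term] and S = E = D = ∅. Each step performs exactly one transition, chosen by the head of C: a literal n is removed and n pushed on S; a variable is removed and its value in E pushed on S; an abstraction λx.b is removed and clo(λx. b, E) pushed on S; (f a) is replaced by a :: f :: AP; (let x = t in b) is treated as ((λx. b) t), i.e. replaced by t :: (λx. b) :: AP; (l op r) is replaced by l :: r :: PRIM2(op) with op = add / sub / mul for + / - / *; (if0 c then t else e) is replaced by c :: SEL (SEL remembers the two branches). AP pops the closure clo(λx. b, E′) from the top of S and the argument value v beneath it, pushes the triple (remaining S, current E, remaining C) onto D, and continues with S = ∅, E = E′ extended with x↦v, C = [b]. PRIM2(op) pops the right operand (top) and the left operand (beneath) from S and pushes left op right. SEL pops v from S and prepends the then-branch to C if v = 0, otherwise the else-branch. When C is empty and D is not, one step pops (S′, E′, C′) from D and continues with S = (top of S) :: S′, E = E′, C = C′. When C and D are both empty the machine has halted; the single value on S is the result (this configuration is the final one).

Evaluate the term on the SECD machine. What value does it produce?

Answer: -8

Machine steps:
[0] <S=∅, E=∅, C=[(8 * ((λw. ((λp. w) w)) (let x = -2 in -1)))], D=∅>
[1] <S=∅, E=∅, C=[8 :: ((λw. ((λp. w) w)) (let x = -2 in -1)) :: PRIM2(mul)], D=∅>
[2] <S=[8], E=∅, C=[((λw. ((λp. w) w)) (let x = -2 in -1)) :: PRIM2(mul)], D=∅>
[3] <S=[8], E=∅, C=[(let x = -2 in -1) :: (λw. ((λp. w) w)) :: AP :: PRIM2(mul)], D=∅>
[4] <S=[8], E=∅, C=[-2 :: (λx. -1) :: AP :: (λw. ((λp. w) w)) :: AP :: PRIM2(mul)], D=∅>
[5] <S=[-2 :: 8], E=∅, C=[(λx. -1) :: AP :: (λw. ((λp. w) w)) :: AP :: PRIM2(mul)], D=∅>
[6] <S=[clo(λx. -1, ∅) :: -2 :: 8], E=∅, C=[AP :: (λw. ((λp. w) w)) :: AP :: PRIM2(mul)], D=∅>
[7] <S=∅, E={x↦-2}, C=[-1], D=[([8], ∅, [(λw. ((λp. w) w)) :: AP :: PRIM2(mul)])]>
[8] <S=[-1], E={x↦-2}, C=∅, D=[([8], ∅, [(λw. ((λp. w) w)) :: AP :: PRIM2(mul)])]>
[9] <S=[-1 :: 8], E=∅, C=[(λw. ((λp. w) w)) :: AP :: PRIM2(mul)], D=∅>
[10] <S=[clo(λw. ((λp. w) w), ∅) :: -1 :: 8], E=∅, C=[AP :: PRIM2(mul)], D=∅>
[11] <S=∅, E={w↦-1}, C=[((λp. w) w)], D=[([8], ∅, [PRIM2(mul)])]>
[12] <S=∅, E={w↦-1}, C=[w :: (λp. w) :: AP], D=[([8], ∅, [PRIM2(mul)])]>
[13] <S=[-1], E={w↦-1}, C=[(λp. w) :: AP], D=[([8], ∅, [PRIM2(mul)])]>
[14] <S=[clo(λp. w, {w↦-1}) :: -1], E={w↦-1}, C=[AP], D=[([8], ∅, [PRIM2(mul)])]>
[15] <S=∅, E={p↦-1, w↦-1}, C=[w], D=[(∅, {w↦-1}, ∅) :: ([8], ∅, [PRIM2(mul)])]>
[16] <S=[-1], E={p↦-1, w↦-1}, C=∅, D=[(∅, {w↦-1}, ∅) :: ([8], ∅, [PRIM2(mul)])]>
[17] <S=[-1], E={w↦-1}, C=∅, D=[([8], ∅, [PRIM2(mul)])]>
[18] <S=[-1 :: 8], E=∅, C=[PRIM2(mul)], D=∅>
[19] <S=[-8], E=∅, C=∅, D=∅>
→ final value -8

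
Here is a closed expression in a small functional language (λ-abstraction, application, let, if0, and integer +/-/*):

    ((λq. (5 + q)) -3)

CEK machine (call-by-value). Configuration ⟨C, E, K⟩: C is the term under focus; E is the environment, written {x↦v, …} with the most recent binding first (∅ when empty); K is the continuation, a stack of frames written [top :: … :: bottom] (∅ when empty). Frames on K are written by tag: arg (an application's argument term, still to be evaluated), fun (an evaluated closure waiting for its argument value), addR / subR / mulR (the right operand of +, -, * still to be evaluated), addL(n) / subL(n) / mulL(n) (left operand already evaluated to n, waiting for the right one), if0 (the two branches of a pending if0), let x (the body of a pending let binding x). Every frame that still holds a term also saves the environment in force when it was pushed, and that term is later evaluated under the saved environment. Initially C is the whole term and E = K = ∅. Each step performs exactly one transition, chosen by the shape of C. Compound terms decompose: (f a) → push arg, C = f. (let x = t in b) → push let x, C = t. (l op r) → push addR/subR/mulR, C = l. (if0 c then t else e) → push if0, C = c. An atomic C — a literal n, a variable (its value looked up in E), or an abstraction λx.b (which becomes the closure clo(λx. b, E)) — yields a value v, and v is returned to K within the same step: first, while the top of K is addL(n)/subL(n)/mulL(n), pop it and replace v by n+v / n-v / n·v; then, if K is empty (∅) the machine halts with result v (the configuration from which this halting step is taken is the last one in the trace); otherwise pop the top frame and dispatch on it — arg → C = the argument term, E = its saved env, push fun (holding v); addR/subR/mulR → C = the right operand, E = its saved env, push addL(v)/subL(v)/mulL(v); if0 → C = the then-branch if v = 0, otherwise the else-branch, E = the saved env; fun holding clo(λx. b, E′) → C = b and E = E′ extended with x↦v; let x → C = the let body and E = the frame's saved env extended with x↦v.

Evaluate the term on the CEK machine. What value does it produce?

t=0: <C=((λq. (5 + q)) -3), E=∅, K=∅>
t=1: <C=(λq. (5 + q)), E=∅, K=[arg]>
t=2: <C=-3, E=∅, K=[fun]>
t=3: <C=(5 + q), E={q↦-3}, K=∅>
t=4: <C=5, E={q↦-3}, K=[addR]>
t=5: <C=q, E={q↦-3}, K=[addL(5)]>
→ final value 2

Answer: 2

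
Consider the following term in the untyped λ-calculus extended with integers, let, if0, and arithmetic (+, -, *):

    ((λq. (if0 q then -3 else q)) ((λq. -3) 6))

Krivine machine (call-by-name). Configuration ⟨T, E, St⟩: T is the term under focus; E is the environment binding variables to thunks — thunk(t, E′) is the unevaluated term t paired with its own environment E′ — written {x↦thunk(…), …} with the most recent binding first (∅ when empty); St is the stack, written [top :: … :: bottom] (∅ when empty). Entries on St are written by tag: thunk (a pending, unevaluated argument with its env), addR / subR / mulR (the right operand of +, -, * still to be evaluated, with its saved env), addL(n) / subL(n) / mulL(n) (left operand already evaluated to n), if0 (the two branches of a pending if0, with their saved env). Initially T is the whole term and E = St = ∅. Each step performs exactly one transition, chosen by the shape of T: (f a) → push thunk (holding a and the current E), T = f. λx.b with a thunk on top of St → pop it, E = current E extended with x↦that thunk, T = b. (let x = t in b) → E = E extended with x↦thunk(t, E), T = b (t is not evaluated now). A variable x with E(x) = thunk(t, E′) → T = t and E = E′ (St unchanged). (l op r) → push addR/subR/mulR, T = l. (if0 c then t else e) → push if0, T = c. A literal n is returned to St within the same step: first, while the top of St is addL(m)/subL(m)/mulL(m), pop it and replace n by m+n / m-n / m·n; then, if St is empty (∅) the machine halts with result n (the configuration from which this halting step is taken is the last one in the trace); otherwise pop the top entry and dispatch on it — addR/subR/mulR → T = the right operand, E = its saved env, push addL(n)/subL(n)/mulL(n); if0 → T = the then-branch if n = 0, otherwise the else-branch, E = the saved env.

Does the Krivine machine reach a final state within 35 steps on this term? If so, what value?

0. <T=((λq. (if0 q then -3 else q)) ((λq. -3) 6)), E=∅, St=∅>
1. <T=(λq. (if0 q then -3 else q)), E=∅, St=[thunk]>
2. <T=(if0 q then -3 else q), E={q↦thunk(((λq. -3) 6), ∅)}, St=∅>
3. <T=q, E={q↦thunk(((λq. -3) 6), ∅)}, St=[if0]>
4. <T=((λq. -3) 6), E=∅, St=[if0]>
5. <T=(λq. -3), E=∅, St=[thunk :: if0]>
6. <T=-3, E={q↦thunk(6, ∅)}, St=[if0]>
7. <T=q, E={q↦thunk(((λq. -3) 6), ∅)}, St=∅>
8. <T=((λq. -3) 6), E=∅, St=∅>
9. <T=(λq. -3), E=∅, St=[thunk]>
10. <T=-3, E={q↦thunk(6, ∅)}, St=∅>
→ final value -3

Answer: -3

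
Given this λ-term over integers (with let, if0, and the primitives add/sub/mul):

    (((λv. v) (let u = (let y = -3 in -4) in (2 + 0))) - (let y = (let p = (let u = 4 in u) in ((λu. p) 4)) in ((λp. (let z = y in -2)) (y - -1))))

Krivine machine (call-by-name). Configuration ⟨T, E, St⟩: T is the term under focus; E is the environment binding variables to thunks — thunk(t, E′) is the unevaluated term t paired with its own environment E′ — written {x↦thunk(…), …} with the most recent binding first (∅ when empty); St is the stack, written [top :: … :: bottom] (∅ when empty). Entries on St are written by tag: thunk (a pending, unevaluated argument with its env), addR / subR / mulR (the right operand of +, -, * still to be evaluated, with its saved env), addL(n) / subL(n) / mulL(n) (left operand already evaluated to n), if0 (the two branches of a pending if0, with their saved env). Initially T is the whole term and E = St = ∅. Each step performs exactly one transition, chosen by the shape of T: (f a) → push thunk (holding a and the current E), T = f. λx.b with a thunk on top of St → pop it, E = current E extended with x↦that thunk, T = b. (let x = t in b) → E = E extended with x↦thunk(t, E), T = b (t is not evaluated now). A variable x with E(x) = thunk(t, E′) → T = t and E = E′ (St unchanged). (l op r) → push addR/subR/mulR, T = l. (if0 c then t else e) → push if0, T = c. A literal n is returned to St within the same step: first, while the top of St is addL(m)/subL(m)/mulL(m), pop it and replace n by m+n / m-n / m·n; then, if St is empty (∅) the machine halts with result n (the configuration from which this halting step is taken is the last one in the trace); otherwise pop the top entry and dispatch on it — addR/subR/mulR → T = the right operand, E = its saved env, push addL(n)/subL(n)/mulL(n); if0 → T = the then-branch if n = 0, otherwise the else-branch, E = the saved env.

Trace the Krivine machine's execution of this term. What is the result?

0. ⟨T=(((λv. v) (let u = (let y = -3 in -4) in (2 + 0))) - (let y = (let p = (let u = 4 in u) in ((λu. p) 4)) in ((λp. (let z = y in -2)) (y - -1)))); E=∅; St=∅⟩
1. ⟨T=((λv. v) (let u = (let y = -3 in -4) in (2 + 0))); E=∅; St=[subR]⟩
2. ⟨T=(λv. v); E=∅; St=[thunk :: subR]⟩
3. ⟨T=v; E={v↦thunk((let u = (let y = -3 in -4) in (2 + 0)), ∅)}; St=[subR]⟩
4. ⟨T=(let u = (let y = -3 in -4) in (2 + 0)); E=∅; St=[subR]⟩
5. ⟨T=(2 + 0); E={u↦thunk((let y = -3 in -4), ∅)}; St=[subR]⟩
6. ⟨T=2; E={u↦thunk((let y = -3 in -4), ∅)}; St=[addR :: subR]⟩
7. ⟨T=0; E={u↦thunk((let y = -3 in -4), ∅)}; St=[addL(2) :: subR]⟩
8. ⟨T=(let y = (let p = (let u = 4 in u) in ((λu. p) 4)) in ((λp. (let z = y in -2)) (y - -1))); E=∅; St=[subL(2)]⟩
9. ⟨T=((λp. (let z = y in -2)) (y - -1)); E={y↦thunk((let p = (let u = 4 in u) in ((λu. p) 4)), ∅)}; St=[subL(2)]⟩
10. ⟨T=(λp. (let z = y in -2)); E={y↦thunk((let p = (let u = 4 in u) in ((λu. p) 4)), ∅)}; St=[thunk :: subL(2)]⟩
11. ⟨T=(let z = y in -2); E={p↦thunk((y - -1), {y↦thunk((let p = (let u = 4 in u) in ((λu. p) 4)), ∅)}), y↦thunk((let p = (let u = 4 in u) in ((λu. p) 4)), ∅)}; St=[subL(2)]⟩
12. ⟨T=-2; E={z↦thunk(y, {p↦thunk((y - -1), {y↦thunk((let p = (let u = 4 in u) in ((λu. p) 4)), ∅)}), y↦thunk((let p = (let u = 4 in u) in ((λu. p) 4)), ∅)}), p↦thunk((y - -1), {y↦thunk((let p = (let u = 4 in u) in ((λu. p) 4)), ∅)}), y↦thunk((let p = (let u = 4 in u) in ((λu. p) 4)), ∅)}; St=[subL(2)]⟩
→ final value 4

Answer: 4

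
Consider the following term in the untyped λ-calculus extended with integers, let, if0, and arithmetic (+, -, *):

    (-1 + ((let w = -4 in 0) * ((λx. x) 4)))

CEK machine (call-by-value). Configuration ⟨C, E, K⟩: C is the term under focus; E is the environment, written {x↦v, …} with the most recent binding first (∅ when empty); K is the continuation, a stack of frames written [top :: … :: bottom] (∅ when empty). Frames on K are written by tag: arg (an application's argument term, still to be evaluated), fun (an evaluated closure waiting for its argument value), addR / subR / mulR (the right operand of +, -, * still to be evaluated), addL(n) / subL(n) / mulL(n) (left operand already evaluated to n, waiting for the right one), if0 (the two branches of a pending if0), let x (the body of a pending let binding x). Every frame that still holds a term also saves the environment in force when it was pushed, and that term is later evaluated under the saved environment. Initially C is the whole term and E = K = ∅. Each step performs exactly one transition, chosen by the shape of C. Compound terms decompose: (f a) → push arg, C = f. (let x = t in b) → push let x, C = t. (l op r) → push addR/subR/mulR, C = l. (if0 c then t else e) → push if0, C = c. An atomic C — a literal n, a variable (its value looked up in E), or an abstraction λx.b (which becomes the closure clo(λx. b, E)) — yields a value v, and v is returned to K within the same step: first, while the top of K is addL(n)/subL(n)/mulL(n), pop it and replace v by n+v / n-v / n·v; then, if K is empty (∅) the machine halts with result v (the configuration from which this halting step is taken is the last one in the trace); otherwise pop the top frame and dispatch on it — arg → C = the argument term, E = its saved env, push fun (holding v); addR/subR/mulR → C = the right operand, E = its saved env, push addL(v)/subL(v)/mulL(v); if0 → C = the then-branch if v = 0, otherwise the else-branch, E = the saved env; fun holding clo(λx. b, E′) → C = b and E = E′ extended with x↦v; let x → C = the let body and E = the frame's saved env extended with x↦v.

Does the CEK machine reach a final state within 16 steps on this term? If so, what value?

Answer: -1

Machine steps:
[0] ⟨C=(-1 + ((let w = -4 in 0) * ((λx. x) 4))); E=∅; K=∅⟩
[1] ⟨C=-1; E=∅; K=[addR]⟩
[2] ⟨C=((let w = -4 in 0) * ((λx. x) 4)); E=∅; K=[addL(-1)]⟩
[3] ⟨C=(let w = -4 in 0); E=∅; K=[mulR :: addL(-1)]⟩
[4] ⟨C=-4; E=∅; K=[let w :: mulR :: addL(-1)]⟩
[5] ⟨C=0; E={w↦-4}; K=[mulR :: addL(-1)]⟩
[6] ⟨C=((λx. x) 4); E=∅; K=[mulL(0) :: addL(-1)]⟩
[7] ⟨C=(λx. x); E=∅; K=[arg :: mulL(0) :: addL(-1)]⟩
[8] ⟨C=4; E=∅; K=[fun :: mulL(0) :: addL(-1)]⟩
[9] ⟨C=x; E={x↦4}; K=[mulL(0) :: addL(-1)]⟩
→ final value -1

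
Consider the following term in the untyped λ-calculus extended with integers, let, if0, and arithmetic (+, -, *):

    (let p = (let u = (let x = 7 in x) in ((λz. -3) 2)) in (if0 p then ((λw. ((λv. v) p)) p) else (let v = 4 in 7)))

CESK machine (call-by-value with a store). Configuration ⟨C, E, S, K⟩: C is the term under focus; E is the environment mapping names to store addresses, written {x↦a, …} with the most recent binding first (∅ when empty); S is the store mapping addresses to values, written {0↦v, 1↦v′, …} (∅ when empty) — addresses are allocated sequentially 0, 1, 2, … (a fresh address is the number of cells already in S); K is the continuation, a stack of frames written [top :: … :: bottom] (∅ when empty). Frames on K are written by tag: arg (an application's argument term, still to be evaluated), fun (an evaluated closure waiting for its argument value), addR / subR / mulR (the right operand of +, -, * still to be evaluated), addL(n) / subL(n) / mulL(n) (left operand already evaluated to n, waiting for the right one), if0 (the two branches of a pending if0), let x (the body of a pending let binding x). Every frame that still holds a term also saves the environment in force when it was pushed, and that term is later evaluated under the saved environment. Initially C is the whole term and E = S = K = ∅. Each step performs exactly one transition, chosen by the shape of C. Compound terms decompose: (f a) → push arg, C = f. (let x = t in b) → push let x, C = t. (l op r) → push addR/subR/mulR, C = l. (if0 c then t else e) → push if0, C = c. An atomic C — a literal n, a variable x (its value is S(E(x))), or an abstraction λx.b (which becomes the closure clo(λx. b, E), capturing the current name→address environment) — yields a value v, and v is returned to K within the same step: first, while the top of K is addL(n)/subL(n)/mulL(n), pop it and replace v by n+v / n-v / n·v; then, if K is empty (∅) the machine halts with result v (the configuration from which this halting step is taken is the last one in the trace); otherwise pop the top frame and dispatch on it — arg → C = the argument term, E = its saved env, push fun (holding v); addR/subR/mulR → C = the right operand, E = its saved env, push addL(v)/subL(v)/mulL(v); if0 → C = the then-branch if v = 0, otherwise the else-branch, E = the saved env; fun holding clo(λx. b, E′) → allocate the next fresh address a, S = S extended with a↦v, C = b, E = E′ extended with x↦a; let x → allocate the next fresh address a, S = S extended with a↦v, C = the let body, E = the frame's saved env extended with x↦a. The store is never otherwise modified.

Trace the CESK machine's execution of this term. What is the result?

t=0: [C=(let p = (let u = (let x = 7 in x) in ((λz. -3) 2)) in (if0 p then ((λw. ((λv. v) p)) p) else (let v = 4 in 7))) | E=∅ | S=∅ | K=∅]
t=1: [C=(let u = (let x = 7 in x) in ((λz. -3) 2)) | E=∅ | S=∅ | K=[let p]]
t=2: [C=(let x = 7 in x) | E=∅ | S=∅ | K=[let u :: let p]]
t=3: [C=7 | E=∅ | S=∅ | K=[let x :: let u :: let p]]
t=4: [C=x | E={x↦0} | S={0↦7} | K=[let u :: let p]]
t=5: [C=((λz. -3) 2) | E={u↦1} | S={0↦7, 1↦7} | K=[let p]]
t=6: [C=(λz. -3) | E={u↦1} | S={0↦7, 1↦7} | K=[arg :: let p]]
t=7: [C=2 | E={u↦1} | S={0↦7, 1↦7} | K=[fun :: let p]]
t=8: [C=-3 | E={z↦2, u↦1} | S={0↦7, 1↦7, 2↦2} | K=[let p]]
t=9: [C=(if0 p then ((λw. ((λv. v) p)) p) else (let v = 4 in 7)) | E={p↦3} | S={0↦7, 1↦7, 2↦2, 3↦-3} | K=∅]
t=10: [C=p | E={p↦3} | S={0↦7, 1↦7, 2↦2, 3↦-3} | K=[if0]]
t=11: [C=(let v = 4 in 7) | E={p↦3} | S={0↦7, 1↦7, 2↦2, 3↦-3} | K=∅]
t=12: [C=4 | E={p↦3} | S={0↦7, 1↦7, 2↦2, 3↦-3} | K=[let v]]
t=13: [C=7 | E={v↦4, p↦3} | S={0↦7, 1↦7, 2↦2, 3↦-3, 4↦4} | K=∅]
→ final value 7

Answer: 7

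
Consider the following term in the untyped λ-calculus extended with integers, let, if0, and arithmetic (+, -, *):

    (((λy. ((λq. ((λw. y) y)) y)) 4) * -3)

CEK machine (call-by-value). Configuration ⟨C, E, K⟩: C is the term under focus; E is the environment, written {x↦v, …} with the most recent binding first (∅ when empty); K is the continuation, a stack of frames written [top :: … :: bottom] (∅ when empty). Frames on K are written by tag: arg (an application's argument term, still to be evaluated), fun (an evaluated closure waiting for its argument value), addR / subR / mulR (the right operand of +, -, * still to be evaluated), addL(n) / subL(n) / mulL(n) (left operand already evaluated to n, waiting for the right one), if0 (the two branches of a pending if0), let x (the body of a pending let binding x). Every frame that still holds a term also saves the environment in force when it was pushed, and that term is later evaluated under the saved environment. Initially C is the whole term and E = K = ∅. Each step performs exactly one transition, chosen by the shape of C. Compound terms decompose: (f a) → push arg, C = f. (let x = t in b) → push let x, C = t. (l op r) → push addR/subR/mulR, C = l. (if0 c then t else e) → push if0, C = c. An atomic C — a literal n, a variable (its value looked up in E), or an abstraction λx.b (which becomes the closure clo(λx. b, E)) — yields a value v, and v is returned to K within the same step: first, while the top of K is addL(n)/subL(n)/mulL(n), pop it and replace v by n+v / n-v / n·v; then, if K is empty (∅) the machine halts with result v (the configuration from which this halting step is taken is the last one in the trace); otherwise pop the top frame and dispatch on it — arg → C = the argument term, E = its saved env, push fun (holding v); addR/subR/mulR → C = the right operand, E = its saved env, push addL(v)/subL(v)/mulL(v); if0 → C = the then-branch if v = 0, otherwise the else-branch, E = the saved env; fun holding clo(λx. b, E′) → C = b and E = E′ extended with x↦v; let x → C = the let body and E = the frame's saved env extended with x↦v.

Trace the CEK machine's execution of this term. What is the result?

Answer: -12

Derivation:
step 0: ⟨C=(((λy. ((λq. ((λw. y) y)) y)) 4) * -3); E=∅; K=∅⟩
step 1: ⟨C=((λy. ((λq. ((λw. y) y)) y)) 4); E=∅; K=[mulR]⟩
step 2: ⟨C=(λy. ((λq. ((λw. y) y)) y)); E=∅; K=[arg :: mulR]⟩
step 3: ⟨C=4; E=∅; K=[fun :: mulR]⟩
step 4: ⟨C=((λq. ((λw. y) y)) y); E={y↦4}; K=[mulR]⟩
step 5: ⟨C=(λq. ((λw. y) y)); E={y↦4}; K=[arg :: mulR]⟩
step 6: ⟨C=y; E={y↦4}; K=[fun :: mulR]⟩
step 7: ⟨C=((λw. y) y); E={q↦4, y↦4}; K=[mulR]⟩
step 8: ⟨C=(λw. y); E={q↦4, y↦4}; K=[arg :: mulR]⟩
step 9: ⟨C=y; E={q↦4, y↦4}; K=[fun :: mulR]⟩
step 10: ⟨C=y; E={w↦4, q↦4, y↦4}; K=[mulR]⟩
step 11: ⟨C=-3; E=∅; K=[mulL(4)]⟩
→ final value -12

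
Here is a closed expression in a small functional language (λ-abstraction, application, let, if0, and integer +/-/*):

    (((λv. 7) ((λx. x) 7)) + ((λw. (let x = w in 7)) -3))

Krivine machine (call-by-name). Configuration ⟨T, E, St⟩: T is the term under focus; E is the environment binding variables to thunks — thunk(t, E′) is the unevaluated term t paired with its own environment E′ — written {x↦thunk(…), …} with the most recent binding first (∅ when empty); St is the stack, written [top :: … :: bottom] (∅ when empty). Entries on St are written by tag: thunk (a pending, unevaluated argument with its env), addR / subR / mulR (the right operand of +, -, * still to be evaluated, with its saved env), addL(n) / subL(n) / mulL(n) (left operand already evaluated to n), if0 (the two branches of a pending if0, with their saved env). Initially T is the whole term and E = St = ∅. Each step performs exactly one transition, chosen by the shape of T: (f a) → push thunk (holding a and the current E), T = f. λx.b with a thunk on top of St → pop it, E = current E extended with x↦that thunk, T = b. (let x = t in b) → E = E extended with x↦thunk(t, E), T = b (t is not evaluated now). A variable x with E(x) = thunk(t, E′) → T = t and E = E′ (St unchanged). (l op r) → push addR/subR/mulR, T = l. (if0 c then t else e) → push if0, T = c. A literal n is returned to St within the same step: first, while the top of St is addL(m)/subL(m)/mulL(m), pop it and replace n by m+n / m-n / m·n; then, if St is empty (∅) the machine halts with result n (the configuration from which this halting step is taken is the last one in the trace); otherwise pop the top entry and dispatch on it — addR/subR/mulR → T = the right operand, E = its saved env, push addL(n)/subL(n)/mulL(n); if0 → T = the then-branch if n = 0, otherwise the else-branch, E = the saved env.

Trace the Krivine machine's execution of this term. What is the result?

[0] <T=(((λv. 7) ((λx. x) 7)) + ((λw. (let x = w in 7)) -3)), E=∅, St=∅>
[1] <T=((λv. 7) ((λx. x) 7)), E=∅, St=[addR]>
[2] <T=(λv. 7), E=∅, St=[thunk :: addR]>
[3] <T=7, E={v↦thunk(((λx. x) 7), ∅)}, St=[addR]>
[4] <T=((λw. (let x = w in 7)) -3), E=∅, St=[addL(7)]>
[5] <T=(λw. (let x = w in 7)), E=∅, St=[thunk :: addL(7)]>
[6] <T=(let x = w in 7), E={w↦thunk(-3, ∅)}, St=[addL(7)]>
[7] <T=7, E={x↦thunk(w, {w↦thunk(-3, ∅)}), w↦thunk(-3, ∅)}, St=[addL(7)]>
→ final value 14

Answer: 14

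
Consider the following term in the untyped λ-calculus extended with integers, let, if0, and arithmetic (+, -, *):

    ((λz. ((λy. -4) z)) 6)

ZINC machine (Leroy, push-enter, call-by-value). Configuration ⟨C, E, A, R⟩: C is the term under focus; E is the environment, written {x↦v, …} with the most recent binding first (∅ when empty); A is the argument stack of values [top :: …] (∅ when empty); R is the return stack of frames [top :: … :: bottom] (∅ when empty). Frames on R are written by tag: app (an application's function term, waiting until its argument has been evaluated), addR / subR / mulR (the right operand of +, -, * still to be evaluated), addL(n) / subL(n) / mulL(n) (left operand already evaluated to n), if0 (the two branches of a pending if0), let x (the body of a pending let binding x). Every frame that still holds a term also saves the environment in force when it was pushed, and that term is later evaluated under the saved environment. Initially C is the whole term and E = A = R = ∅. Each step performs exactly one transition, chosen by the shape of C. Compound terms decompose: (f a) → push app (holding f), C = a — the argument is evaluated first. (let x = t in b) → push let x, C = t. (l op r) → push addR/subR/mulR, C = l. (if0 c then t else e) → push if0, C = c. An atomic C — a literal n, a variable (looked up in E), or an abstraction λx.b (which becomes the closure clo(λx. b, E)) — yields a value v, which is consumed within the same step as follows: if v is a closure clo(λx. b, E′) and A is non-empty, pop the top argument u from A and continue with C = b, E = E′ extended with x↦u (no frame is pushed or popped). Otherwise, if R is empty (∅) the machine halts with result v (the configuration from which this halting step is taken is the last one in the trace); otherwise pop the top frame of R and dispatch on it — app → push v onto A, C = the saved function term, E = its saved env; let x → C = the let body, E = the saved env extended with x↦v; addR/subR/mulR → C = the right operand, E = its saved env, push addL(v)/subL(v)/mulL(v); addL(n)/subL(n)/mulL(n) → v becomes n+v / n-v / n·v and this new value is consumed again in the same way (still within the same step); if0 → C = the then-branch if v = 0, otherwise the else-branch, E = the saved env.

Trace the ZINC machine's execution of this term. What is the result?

t=0: <C=((λz. ((λy. -4) z)) 6), E=∅, A=∅, R=∅>
t=1: <C=6, E=∅, A=∅, R=[app]>
t=2: <C=(λz. ((λy. -4) z)), E=∅, A=[6], R=∅>
t=3: <C=((λy. -4) z), E={z↦6}, A=∅, R=∅>
t=4: <C=z, E={z↦6}, A=∅, R=[app]>
t=5: <C=(λy. -4), E={z↦6}, A=[6], R=∅>
t=6: <C=-4, E={y↦6, z↦6}, A=∅, R=∅>
→ final value -4

Answer: -4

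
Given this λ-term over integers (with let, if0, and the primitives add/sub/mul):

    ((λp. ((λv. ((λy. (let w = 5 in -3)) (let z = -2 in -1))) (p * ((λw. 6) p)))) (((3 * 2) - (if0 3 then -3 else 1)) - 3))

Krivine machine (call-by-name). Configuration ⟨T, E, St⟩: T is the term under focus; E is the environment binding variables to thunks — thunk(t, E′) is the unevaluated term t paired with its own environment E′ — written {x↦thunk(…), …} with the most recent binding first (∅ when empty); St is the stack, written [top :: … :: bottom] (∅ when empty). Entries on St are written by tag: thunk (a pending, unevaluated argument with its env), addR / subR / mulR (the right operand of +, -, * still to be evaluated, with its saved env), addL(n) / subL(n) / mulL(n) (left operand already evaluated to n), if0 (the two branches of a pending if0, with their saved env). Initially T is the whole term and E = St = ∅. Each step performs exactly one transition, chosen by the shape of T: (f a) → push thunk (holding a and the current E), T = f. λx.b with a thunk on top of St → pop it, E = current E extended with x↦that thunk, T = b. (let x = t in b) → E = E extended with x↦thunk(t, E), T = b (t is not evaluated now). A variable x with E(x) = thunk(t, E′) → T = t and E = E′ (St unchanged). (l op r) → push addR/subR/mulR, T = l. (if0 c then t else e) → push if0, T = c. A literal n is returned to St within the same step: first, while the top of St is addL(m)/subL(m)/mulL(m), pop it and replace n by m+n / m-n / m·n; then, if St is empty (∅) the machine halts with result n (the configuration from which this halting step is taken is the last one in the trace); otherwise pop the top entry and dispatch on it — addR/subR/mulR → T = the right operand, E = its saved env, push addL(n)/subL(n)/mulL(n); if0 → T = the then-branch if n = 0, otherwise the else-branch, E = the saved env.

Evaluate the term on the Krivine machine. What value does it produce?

Answer: -3

Machine steps:
t=0: [T=((λp. ((λv. ((λy. (let w = 5 in -3)) (let z = -2 in -1))) (p * ((λw. 6) p)))) (((3 * 2) - (if0 3 then -3 else 1)) - 3)) | E=∅ | St=∅]
t=1: [T=(λp. ((λv. ((λy. (let w = 5 in -3)) (let z = -2 in -1))) (p * ((λw. 6) p)))) | E=∅ | St=[thunk]]
t=2: [T=((λv. ((λy. (let w = 5 in -3)) (let z = -2 in -1))) (p * ((λw. 6) p))) | E={p↦thunk((((3 * 2) - (if0 3 then -3 else 1)) - 3), ∅)} | St=∅]
t=3: [T=(λv. ((λy. (let w = 5 in -3)) (let z = -2 in -1))) | E={p↦thunk((((3 * 2) - (if0 3 then -3 else 1)) - 3), ∅)} | St=[thunk]]
t=4: [T=((λy. (let w = 5 in -3)) (let z = -2 in -1)) | E={v↦thunk((p * ((λw. 6) p)), {p↦thunk((((3 * 2) - (if0 3 then -3 else 1)) - 3), ∅)}), p↦thunk((((3 * 2) - (if0 3 then -3 else 1)) - 3), ∅)} | St=∅]
t=5: [T=(λy. (let w = 5 in -3)) | E={v↦thunk((p * ((λw. 6) p)), {p↦thunk((((3 * 2) - (if0 3 then -3 else 1)) - 3), ∅)}), p↦thunk((((3 * 2) - (if0 3 then -3 else 1)) - 3), ∅)} | St=[thunk]]
t=6: [T=(let w = 5 in -3) | E={y↦thunk((let z = -2 in -1), {v↦thunk((p * ((λw. 6) p)), {p↦thunk((((3 * 2) - (if0 3 then -3 else 1)) - 3), ∅)}), p↦thunk((((3 * 2) - (if0 3 then -3 else 1)) - 3), ∅)}), v↦thunk((p * ((λw. 6) p)), {p↦thunk((((3 * 2) - (if0 3 then -3 else 1)) - 3), ∅)}), p↦thunk((((3 * 2) - (if0 3 then -3 else 1)) - 3), ∅)} | St=∅]
t=7: [T=-3 | E={w↦thunk(5, {y↦thunk((let z = -2 in -1), {v↦thunk((p * ((λw. 6) p)), {p↦thunk((((3 * 2) - (if0 3 then -3 else 1)) - 3), ∅)}), p↦thunk((((3 * 2) - (if0 3 then -3 else 1)) - 3), ∅)}), v↦thunk((p * ((λw. 6) p)), {p↦thunk((((3 * 2) - (if0 3 then -3 else 1)) - 3), ∅)}), p↦thunk((((3 * 2) - (if0 3 then -3 else 1)) - 3), ∅)}), y↦thunk((let z = -2 in -1), {v↦thunk((p * ((λw. 6) p)), {p↦thunk((((3 * 2) - (if0 3 then -3 else 1)) - 3), ∅)}), p↦thunk((((3 * 2) - (if0 3 then -3 else 1)) - 3), ∅)}), v↦thunk((p * ((λw. 6) p)), {p↦thunk((((3 * 2) - (if0 3 then -3 else 1)) - 3), ∅)}), p↦thunk((((3 * 2) - (if0 3 then -3 else 1)) - 3), ∅)} | St=∅]
→ final value -3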